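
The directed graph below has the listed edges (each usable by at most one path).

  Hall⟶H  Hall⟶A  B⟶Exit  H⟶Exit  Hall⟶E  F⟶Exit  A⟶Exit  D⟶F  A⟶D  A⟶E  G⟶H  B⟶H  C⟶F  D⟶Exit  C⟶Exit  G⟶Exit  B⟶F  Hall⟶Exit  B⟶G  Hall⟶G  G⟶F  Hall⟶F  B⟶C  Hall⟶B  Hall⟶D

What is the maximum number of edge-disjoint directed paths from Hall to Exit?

Assign every edge capacity 1; by Menger, the answer equals the max flow.
Path Hall→Exit (+1); total 1.
Path Hall→A→Exit (+1); total 2.
Path Hall→B→Exit (+1); total 3.
Path Hall→D→Exit (+1); total 4.
Path Hall→F→Exit (+1); total 5.
Path Hall→G→Exit (+1); total 6.
Path Hall→H→Exit (+1); total 7.
No residual Hall→Exit path; max flow = 7.
Certifying cut of size 7: {Hall→A, Hall→B, Hall→D, Hall→Exit, Hall→F, Hall→G, Hall→H}.

7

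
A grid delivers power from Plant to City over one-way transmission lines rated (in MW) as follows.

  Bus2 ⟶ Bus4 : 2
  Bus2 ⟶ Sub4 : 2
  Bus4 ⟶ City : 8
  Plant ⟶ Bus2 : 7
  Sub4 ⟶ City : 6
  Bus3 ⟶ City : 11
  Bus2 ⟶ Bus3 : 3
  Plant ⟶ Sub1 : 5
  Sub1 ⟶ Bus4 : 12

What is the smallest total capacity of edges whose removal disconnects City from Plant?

Augment Plant→Bus2→Sub4→City: bottleneck 2, flow now 2.
Augment Plant→Bus2→Bus4→City: bottleneck 2, flow now 4.
Augment Plant→Bus2→Bus3→City: bottleneck 3, flow now 7.
Augment Plant→Sub1→Bus4→City: bottleneck 5, flow now 12.
No augmenting path remains; maximum flow = 12.
By max-flow min-cut, the minimum cut capacity equals the max flow.
In the residual graph, reachable from Plant: {Plant}.
Min-cut edges: Plant→Bus2 (7), Plant→Sub1 (5); capacity 7 + 5 = 12.

12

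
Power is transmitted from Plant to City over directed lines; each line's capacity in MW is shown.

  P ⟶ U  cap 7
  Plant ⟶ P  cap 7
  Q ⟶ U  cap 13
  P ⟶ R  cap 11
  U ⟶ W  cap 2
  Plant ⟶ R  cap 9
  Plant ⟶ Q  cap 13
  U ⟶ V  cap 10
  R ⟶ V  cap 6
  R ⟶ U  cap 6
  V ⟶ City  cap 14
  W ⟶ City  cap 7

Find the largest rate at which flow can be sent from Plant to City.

16

Augment Plant→R→V→City: bottleneck 6, flow now 6.
Augment Plant→P→U→V→City: bottleneck 7, flow now 13.
Augment Plant→Q→U→V→City: bottleneck 1, flow now 14.
Augment Plant→Q→U→W→City: bottleneck 2, flow now 16.
No augmenting path remains; maximum flow = 16.
In the residual graph, reachable from Plant: {Plant, P, Q, R, U, V}.
Min-cut edges: U→W (2), V→City (14); capacity 2 + 14 = 16.
This cut is saturated, so no flow can exceed 16.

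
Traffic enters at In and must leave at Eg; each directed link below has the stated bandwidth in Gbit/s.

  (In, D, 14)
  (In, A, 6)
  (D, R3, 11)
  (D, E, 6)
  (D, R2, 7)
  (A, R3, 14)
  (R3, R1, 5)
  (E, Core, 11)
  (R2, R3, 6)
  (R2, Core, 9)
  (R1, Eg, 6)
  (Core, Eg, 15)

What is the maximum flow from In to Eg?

Augment In→D→R3→R1→Eg: bottleneck 5, flow now 5.
Augment In→D→E→Core→Eg: bottleneck 6, flow now 11.
Augment In→D→R2→Core→Eg: bottleneck 3, flow now 14.
Augment In→A→R3→D→R2→Core→Eg: bottleneck 4, flow now 18. (uses reverse residual edge)
No augmenting path remains; maximum flow = 18.
In the residual graph, reachable from In: {In, D, A, R3}.
Min-cut edges: D→E (6), D→R2 (7), R3→R1 (5); capacity 6 + 7 + 5 = 18.
This cut is saturated, so no flow can exceed 18.

18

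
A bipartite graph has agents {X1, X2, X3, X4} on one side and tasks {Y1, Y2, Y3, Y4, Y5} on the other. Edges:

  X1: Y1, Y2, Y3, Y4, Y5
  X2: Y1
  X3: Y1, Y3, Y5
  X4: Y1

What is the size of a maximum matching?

Unit-capacity flow: source→left, listed edges, right→sink; max matching = max flow.
Augmenting path X1→Y1 (+1); matched 1.
Augmenting path X3→Y3 (+1); matched 2.
Augmenting path X2→Y1→X1→Y2 (+1); matched 3.
No augmenting path remains; maximum matching = 3.
König certificate: {X1, X3, Y1} is a vertex cover of size 3 (every listed pair touches it), so no matching can be larger.

3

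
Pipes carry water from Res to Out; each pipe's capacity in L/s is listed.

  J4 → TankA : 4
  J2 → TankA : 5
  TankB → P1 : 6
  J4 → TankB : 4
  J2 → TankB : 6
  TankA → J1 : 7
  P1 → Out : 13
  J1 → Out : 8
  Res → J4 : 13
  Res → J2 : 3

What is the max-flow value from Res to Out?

Augment Res→J4→TankB→P1→Out: bottleneck 4, flow now 4.
Augment Res→J4→TankA→J1→Out: bottleneck 4, flow now 8.
Augment Res→J2→TankB→P1→Out: bottleneck 2, flow now 10.
Augment Res→J2→TankA→J1→Out: bottleneck 1, flow now 11.
No augmenting path remains; maximum flow = 11.
In the residual graph, reachable from Res: {Res, J4}.
Min-cut edges: Res→J2 (3), J4→TankB (4), J4→TankA (4); capacity 3 + 4 + 4 = 11.
This cut is saturated, so no flow can exceed 11.

11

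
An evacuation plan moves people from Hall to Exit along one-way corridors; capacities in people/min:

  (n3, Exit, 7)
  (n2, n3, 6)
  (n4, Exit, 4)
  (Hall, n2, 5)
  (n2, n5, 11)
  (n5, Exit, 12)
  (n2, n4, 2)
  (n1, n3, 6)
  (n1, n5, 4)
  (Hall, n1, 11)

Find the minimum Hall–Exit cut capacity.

15

Augment Hall→n1→n3→Exit: bottleneck 6, flow now 6.
Augment Hall→n1→n5→Exit: bottleneck 4, flow now 10.
Augment Hall→n2→n3→Exit: bottleneck 1, flow now 11.
Augment Hall→n2→n4→Exit: bottleneck 2, flow now 13.
Augment Hall→n2→n5→Exit: bottleneck 2, flow now 15.
No augmenting path remains; maximum flow = 15.
By max-flow min-cut, the minimum cut capacity equals the max flow.
In the residual graph, reachable from Hall: {Hall, n1}.
Min-cut edges: Hall→n2 (5), n1→n3 (6), n1→n5 (4); capacity 5 + 6 + 4 = 15.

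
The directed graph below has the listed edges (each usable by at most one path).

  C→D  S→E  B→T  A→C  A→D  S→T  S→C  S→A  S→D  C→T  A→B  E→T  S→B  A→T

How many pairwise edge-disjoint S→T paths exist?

5

Assign every edge capacity 1; by Menger, the answer equals the max flow.
Path S→T (+1); total 1.
Path S→A→T (+1); total 2.
Path S→B→T (+1); total 3.
Path S→C→T (+1); total 4.
Path S→E→T (+1); total 5.
No residual S→T path; max flow = 5.
Certifying cut of size 5: {S→A, S→B, S→C, S→E, S→T}.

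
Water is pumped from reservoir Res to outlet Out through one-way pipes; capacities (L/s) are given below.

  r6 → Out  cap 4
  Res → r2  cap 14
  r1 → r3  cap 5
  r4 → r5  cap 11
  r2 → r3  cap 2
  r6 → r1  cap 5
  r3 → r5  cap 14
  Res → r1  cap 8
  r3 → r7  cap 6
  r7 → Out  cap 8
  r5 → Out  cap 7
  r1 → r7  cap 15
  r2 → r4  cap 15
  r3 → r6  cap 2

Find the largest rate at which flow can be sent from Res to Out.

17

Augment Res→r1→r7→Out: bottleneck 8, flow now 8.
Augment Res→r2→r3→r5→Out: bottleneck 2, flow now 10.
Augment Res→r2→r4→r5→Out: bottleneck 5, flow now 15.
Augment Res→r2→r4→r5→r3→r6→Out: bottleneck 2, flow now 17. (uses reverse residual edge)
No augmenting path remains; maximum flow = 17.
In the residual graph, reachable from Res: {Res, r2, r4, r5}.
Min-cut edges: Res→r1 (8), r2→r3 (2), r5→Out (7); capacity 8 + 2 + 7 = 17.
This cut is saturated, so no flow can exceed 17.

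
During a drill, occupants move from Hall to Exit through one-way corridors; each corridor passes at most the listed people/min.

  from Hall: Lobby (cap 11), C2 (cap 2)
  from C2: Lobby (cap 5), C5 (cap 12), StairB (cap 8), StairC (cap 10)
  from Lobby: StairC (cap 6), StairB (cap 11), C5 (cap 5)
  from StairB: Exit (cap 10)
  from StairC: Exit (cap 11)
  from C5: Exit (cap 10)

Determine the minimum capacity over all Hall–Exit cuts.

Augment Hall→C2→StairB→Exit: bottleneck 2, flow now 2.
Augment Hall→Lobby→StairB→Exit: bottleneck 8, flow now 10.
Augment Hall→Lobby→StairC→Exit: bottleneck 3, flow now 13.
No augmenting path remains; maximum flow = 13.
By max-flow min-cut, the minimum cut capacity equals the max flow.
In the residual graph, reachable from Hall: {Hall}.
Min-cut edges: Hall→C2 (2), Hall→Lobby (11); capacity 2 + 11 = 13.

13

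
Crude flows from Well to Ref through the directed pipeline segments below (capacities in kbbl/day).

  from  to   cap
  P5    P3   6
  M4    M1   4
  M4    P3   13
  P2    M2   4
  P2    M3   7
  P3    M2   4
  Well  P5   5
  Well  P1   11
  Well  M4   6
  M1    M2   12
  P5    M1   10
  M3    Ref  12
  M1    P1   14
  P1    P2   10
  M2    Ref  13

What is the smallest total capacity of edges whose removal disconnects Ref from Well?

Augment Well→M4→M1→M2→Ref: bottleneck 4, flow now 4.
Augment Well→M4→P3→M2→Ref: bottleneck 2, flow now 6.
Augment Well→P1→P2→M3→Ref: bottleneck 7, flow now 13.
Augment Well→P1→P2→M2→Ref: bottleneck 3, flow now 16.
Augment Well→P5→M1→M2→Ref: bottleneck 4, flow now 20.
No augmenting path remains; maximum flow = 20.
By max-flow min-cut, the minimum cut capacity equals the max flow.
In the residual graph, reachable from Well: {Well, M4, P1, P5, P2, M1, P3, M2}.
Min-cut edges: P2→M3 (7), M2→Ref (13); capacity 7 + 13 = 20.

20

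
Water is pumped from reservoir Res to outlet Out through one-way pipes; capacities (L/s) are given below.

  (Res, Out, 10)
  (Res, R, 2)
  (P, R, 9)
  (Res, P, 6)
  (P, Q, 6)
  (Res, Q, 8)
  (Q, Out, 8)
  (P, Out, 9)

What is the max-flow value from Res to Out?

Augment Res→Out: bottleneck 10, flow now 10.
Augment Res→P→Out: bottleneck 6, flow now 16.
Augment Res→Q→Out: bottleneck 8, flow now 24.
No augmenting path remains; maximum flow = 24.
In the residual graph, reachable from Res: {Res, R}.
Min-cut edges: Res→P (6), Res→Q (8), Res→Out (10); capacity 6 + 8 + 10 = 24.
This cut is saturated, so no flow can exceed 24.

24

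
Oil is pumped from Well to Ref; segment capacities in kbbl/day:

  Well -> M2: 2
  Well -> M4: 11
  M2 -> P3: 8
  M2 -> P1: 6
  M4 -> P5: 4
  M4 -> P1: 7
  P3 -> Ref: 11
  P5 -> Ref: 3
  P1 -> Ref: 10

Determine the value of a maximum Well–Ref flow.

Augment Well→M2→P3→Ref: bottleneck 2, flow now 2.
Augment Well→M4→P5→Ref: bottleneck 3, flow now 5.
Augment Well→M4→P1→Ref: bottleneck 7, flow now 12.
No augmenting path remains; maximum flow = 12.
In the residual graph, reachable from Well: {Well, M4, P5}.
Min-cut edges: Well→M2 (2), M4→P1 (7), P5→Ref (3); capacity 2 + 7 + 3 = 12.
This cut is saturated, so no flow can exceed 12.

12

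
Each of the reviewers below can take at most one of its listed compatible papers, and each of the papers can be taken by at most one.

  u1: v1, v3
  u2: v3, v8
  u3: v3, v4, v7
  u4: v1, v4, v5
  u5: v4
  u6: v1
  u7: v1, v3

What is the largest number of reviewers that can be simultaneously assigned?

Unit-capacity flow: source→left, listed edges, right→sink; max matching = max flow.
Augmenting path u1→v1 (+1); matched 1.
Augmenting path u2→v3 (+1); matched 2.
Augmenting path u3→v4 (+1); matched 3.
Augmenting path u4→v5 (+1); matched 4.
Augmenting path u5→v4→u3→v7 (+1); matched 5.
Augmenting path u7→v3→u2→v8 (+1); matched 6.
No augmenting path remains; maximum matching = 6.
König certificate: {u2, u3, u4, u5, v1, v3} is a vertex cover of size 6 (every listed pair touches it), so no matching can be larger.

6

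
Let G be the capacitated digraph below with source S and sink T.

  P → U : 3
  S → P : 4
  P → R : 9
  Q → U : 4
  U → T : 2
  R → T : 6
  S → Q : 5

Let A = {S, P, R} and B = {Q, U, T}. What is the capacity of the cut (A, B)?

Edges leaving {S, P, R}: S→Q (5), P→U (3), R→T (6).
Cut capacity = 5 + 3 + 6 = 14.

14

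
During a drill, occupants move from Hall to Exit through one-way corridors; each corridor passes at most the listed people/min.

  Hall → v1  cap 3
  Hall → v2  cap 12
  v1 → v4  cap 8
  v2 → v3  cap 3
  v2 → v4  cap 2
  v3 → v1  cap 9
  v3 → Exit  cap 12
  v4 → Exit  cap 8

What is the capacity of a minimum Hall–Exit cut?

Augment Hall→v1→v4→Exit: bottleneck 3, flow now 3.
Augment Hall→v2→v3→Exit: bottleneck 3, flow now 6.
Augment Hall→v2→v4→Exit: bottleneck 2, flow now 8.
No augmenting path remains; maximum flow = 8.
By max-flow min-cut, the minimum cut capacity equals the max flow.
In the residual graph, reachable from Hall: {Hall, v2}.
Min-cut edges: Hall→v1 (3), v2→v3 (3), v2→v4 (2); capacity 3 + 3 + 2 = 8.

8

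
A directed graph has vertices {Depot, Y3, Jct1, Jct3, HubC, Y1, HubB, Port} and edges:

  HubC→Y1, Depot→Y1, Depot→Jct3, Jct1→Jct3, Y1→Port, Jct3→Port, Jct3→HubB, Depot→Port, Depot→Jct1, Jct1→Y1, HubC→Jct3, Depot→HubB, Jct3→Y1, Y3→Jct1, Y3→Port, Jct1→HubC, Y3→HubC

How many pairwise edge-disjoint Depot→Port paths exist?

Assign every edge capacity 1; by Menger, the answer equals the max flow.
Path Depot→Port (+1); total 1.
Path Depot→Jct3→Port (+1); total 2.
Path Depot→Y1→Port (+1); total 3.
No residual Depot→Port path; max flow = 3.
Certifying cut of size 3: {Depot→Port, Jct3→Port, Y1→Port}.

3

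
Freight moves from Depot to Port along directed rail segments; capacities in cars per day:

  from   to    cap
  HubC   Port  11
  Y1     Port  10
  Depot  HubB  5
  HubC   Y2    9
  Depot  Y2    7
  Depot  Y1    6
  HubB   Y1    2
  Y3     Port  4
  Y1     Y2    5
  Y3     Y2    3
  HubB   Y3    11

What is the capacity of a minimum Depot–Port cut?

Augment Depot→Y1→Port: bottleneck 6, flow now 6.
Augment Depot→HubB→Y1→Port: bottleneck 2, flow now 8.
Augment Depot→HubB→Y3→Port: bottleneck 3, flow now 11.
No augmenting path remains; maximum flow = 11.
By max-flow min-cut, the minimum cut capacity equals the max flow.
In the residual graph, reachable from Depot: {Depot, Y2}.
Min-cut edges: Depot→HubB (5), Depot→Y1 (6); capacity 5 + 6 = 11.

11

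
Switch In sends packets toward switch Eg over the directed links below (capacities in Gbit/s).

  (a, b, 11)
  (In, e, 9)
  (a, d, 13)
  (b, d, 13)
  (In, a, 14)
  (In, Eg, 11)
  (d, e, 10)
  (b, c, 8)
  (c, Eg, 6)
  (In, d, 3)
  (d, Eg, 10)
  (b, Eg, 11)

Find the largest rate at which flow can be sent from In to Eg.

28

Augment In→Eg: bottleneck 11, flow now 11.
Augment In→d→Eg: bottleneck 3, flow now 14.
Augment In→a→b→Eg: bottleneck 11, flow now 25.
Augment In→a→d→Eg: bottleneck 3, flow now 28.
No augmenting path remains; maximum flow = 28.
In the residual graph, reachable from In: {In, e}.
Min-cut edges: In→a (14), In→d (3), In→Eg (11); capacity 14 + 3 + 11 = 28.
This cut is saturated, so no flow can exceed 28.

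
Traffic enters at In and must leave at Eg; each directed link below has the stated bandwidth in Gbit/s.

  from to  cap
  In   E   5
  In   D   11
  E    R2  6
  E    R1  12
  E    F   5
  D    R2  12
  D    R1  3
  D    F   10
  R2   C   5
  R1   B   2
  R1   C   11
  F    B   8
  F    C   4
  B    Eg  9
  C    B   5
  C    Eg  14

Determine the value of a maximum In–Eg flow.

Augment In→E→R2→C→Eg: bottleneck 5, flow now 5.
Augment In→D→R1→B→Eg: bottleneck 2, flow now 7.
Augment In→D→R1→C→Eg: bottleneck 1, flow now 8.
Augment In→D→F→B→Eg: bottleneck 7, flow now 15.
Augment In→D→F→C→Eg: bottleneck 1, flow now 16.
No augmenting path remains; maximum flow = 16.
In the residual graph, reachable from In: {In}.
Min-cut edges: In→E (5), In→D (11); capacity 5 + 11 = 16.
This cut is saturated, so no flow can exceed 16.

16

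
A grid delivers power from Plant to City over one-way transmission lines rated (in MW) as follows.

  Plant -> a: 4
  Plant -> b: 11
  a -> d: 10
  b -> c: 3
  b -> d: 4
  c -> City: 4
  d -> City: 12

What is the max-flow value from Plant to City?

11

Augment Plant→a→d→City: bottleneck 4, flow now 4.
Augment Plant→b→c→City: bottleneck 3, flow now 7.
Augment Plant→b→d→City: bottleneck 4, flow now 11.
No augmenting path remains; maximum flow = 11.
In the residual graph, reachable from Plant: {Plant, b}.
Min-cut edges: Plant→a (4), b→c (3), b→d (4); capacity 4 + 3 + 4 = 11.
This cut is saturated, so no flow can exceed 11.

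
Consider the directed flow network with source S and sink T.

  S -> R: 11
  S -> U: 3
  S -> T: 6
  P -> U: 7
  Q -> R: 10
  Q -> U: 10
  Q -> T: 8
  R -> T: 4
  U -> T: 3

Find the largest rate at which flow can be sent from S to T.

Augment S→T: bottleneck 6, flow now 6.
Augment S→R→T: bottleneck 4, flow now 10.
Augment S→U→T: bottleneck 3, flow now 13.
No augmenting path remains; maximum flow = 13.
In the residual graph, reachable from S: {S, R}.
Min-cut edges: S→U (3), S→T (6), R→T (4); capacity 3 + 6 + 4 = 13.
This cut is saturated, so no flow can exceed 13.

13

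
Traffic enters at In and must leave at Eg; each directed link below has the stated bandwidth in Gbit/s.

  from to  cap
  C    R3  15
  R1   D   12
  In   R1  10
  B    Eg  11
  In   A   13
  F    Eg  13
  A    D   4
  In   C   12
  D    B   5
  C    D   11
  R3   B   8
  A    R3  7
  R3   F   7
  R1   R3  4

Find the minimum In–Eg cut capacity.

Augment In→R1→R3→B→Eg: bottleneck 4, flow now 4.
Augment In→R1→D→B→Eg: bottleneck 5, flow now 9.
Augment In→A→R3→B→Eg: bottleneck 2, flow now 11.
Augment In→A→R3→F→Eg: bottleneck 5, flow now 16.
Augment In→C→R3→F→Eg: bottleneck 2, flow now 18.
No augmenting path remains; maximum flow = 18.
By max-flow min-cut, the minimum cut capacity equals the max flow.
In the residual graph, reachable from In: {In, R1, A, C, R3, D, B}.
Min-cut edges: R3→F (7), B→Eg (11); capacity 7 + 11 = 18.

18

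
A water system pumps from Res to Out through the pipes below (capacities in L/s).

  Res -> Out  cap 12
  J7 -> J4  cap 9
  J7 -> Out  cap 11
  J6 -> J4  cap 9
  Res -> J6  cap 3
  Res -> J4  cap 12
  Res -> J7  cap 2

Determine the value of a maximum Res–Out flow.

Augment Res→Out: bottleneck 12, flow now 12.
Augment Res→J7→Out: bottleneck 2, flow now 14.
No augmenting path remains; maximum flow = 14.
In the residual graph, reachable from Res: {Res, J6, J4}.
Min-cut edges: Res→J7 (2), Res→Out (12); capacity 2 + 12 = 14.
This cut is saturated, so no flow can exceed 14.

14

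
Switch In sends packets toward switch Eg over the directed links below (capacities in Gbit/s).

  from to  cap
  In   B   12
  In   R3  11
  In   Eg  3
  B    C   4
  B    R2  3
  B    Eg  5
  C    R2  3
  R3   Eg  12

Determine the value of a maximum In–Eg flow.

19

Augment In→Eg: bottleneck 3, flow now 3.
Augment In→B→Eg: bottleneck 5, flow now 8.
Augment In→R3→Eg: bottleneck 11, flow now 19.
No augmenting path remains; maximum flow = 19.
In the residual graph, reachable from In: {In, B, C, R2}.
Min-cut edges: In→R3 (11), In→Eg (3), B→Eg (5); capacity 11 + 3 + 5 = 19.
This cut is saturated, so no flow can exceed 19.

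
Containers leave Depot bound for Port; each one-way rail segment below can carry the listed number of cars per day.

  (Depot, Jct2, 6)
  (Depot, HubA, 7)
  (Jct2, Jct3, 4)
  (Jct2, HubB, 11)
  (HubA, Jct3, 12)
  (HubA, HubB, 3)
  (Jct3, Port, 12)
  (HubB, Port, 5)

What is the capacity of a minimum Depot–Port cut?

13

Augment Depot→Jct2→Jct3→Port: bottleneck 4, flow now 4.
Augment Depot→Jct2→HubB→Port: bottleneck 2, flow now 6.
Augment Depot→HubA→Jct3→Port: bottleneck 7, flow now 13.
No augmenting path remains; maximum flow = 13.
By max-flow min-cut, the minimum cut capacity equals the max flow.
In the residual graph, reachable from Depot: {Depot}.
Min-cut edges: Depot→Jct2 (6), Depot→HubA (7); capacity 6 + 7 = 13.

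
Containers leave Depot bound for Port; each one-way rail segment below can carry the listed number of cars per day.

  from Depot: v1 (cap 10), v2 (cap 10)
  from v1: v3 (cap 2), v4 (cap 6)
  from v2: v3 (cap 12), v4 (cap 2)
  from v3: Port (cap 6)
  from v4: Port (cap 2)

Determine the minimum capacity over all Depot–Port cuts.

8

Augment Depot→v1→v3→Port: bottleneck 2, flow now 2.
Augment Depot→v1→v4→Port: bottleneck 2, flow now 4.
Augment Depot→v2→v3→Port: bottleneck 4, flow now 8.
No augmenting path remains; maximum flow = 8.
By max-flow min-cut, the minimum cut capacity equals the max flow.
In the residual graph, reachable from Depot: {Depot, v1, v2, v3, v4}.
Min-cut edges: v3→Port (6), v4→Port (2); capacity 6 + 2 = 8.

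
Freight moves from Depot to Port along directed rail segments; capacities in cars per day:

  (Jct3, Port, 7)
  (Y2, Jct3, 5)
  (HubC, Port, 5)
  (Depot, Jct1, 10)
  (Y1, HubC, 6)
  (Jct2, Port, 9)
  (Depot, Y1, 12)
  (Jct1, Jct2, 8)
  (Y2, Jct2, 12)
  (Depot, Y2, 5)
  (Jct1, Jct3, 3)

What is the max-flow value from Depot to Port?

20

Augment Depot→Y2→Jct2→Port: bottleneck 5, flow now 5.
Augment Depot→Y1→HubC→Port: bottleneck 5, flow now 10.
Augment Depot→Jct1→Jct2→Port: bottleneck 4, flow now 14.
Augment Depot→Jct1→Jct3→Port: bottleneck 3, flow now 17.
Augment Depot→Jct1→Jct2→Y2→Jct3→Port: bottleneck 3, flow now 20. (uses reverse residual edge)
No augmenting path remains; maximum flow = 20.
In the residual graph, reachable from Depot: {Depot, Y1, HubC}.
Min-cut edges: Depot→Y2 (5), Depot→Jct1 (10), HubC→Port (5); capacity 5 + 10 + 5 = 20.
This cut is saturated, so no flow can exceed 20.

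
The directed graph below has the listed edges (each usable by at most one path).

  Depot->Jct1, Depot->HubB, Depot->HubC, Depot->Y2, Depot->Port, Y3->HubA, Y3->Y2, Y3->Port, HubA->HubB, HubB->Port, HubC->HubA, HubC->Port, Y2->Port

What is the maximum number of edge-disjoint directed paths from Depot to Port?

4

Assign every edge capacity 1; by Menger, the answer equals the max flow.
Path Depot→Port (+1); total 1.
Path Depot→HubB→Port (+1); total 2.
Path Depot→HubC→Port (+1); total 3.
Path Depot→Y2→Port (+1); total 4.
No residual Depot→Port path; max flow = 4.
Certifying cut of size 4: {Depot→HubB, Depot→HubC, Depot→Port, Depot→Y2}.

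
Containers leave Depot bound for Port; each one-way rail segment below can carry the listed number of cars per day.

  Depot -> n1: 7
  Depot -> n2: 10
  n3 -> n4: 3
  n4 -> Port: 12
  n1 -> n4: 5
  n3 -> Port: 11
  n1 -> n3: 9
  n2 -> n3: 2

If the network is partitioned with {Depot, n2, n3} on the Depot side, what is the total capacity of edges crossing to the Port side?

Edges leaving {Depot, n2, n3}: Depot→n1 (7), n3→n4 (3), n3→Port (11).
Cut capacity = 7 + 3 + 11 = 21.

21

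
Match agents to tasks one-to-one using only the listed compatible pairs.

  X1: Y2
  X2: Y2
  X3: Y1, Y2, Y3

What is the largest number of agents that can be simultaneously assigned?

Unit-capacity flow: source→left, listed edges, right→sink; max matching = max flow.
Augmenting path X1→Y2 (+1); matched 1.
Augmenting path X3→Y1 (+1); matched 2.
No augmenting path remains; maximum matching = 2.
König certificate: {X3, Y2} is a vertex cover of size 2 (every listed pair touches it), so no matching can be larger.

2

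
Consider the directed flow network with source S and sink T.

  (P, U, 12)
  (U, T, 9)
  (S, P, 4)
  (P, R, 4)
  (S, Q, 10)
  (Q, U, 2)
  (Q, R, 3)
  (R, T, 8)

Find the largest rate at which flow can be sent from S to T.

Augment S→P→R→T: bottleneck 4, flow now 4.
Augment S→Q→R→T: bottleneck 3, flow now 7.
Augment S→Q→U→T: bottleneck 2, flow now 9.
No augmenting path remains; maximum flow = 9.
In the residual graph, reachable from S: {S, Q}.
Min-cut edges: S→P (4), Q→R (3), Q→U (2); capacity 4 + 3 + 2 = 9.
This cut is saturated, so no flow can exceed 9.

9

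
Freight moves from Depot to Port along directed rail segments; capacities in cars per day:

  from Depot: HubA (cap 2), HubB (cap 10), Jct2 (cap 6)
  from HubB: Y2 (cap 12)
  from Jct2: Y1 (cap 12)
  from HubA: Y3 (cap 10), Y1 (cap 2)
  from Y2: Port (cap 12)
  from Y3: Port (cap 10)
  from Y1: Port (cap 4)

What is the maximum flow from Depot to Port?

Augment Depot→HubB→Y2→Port: bottleneck 10, flow now 10.
Augment Depot→Jct2→Y1→Port: bottleneck 4, flow now 14.
Augment Depot→HubA→Y3→Port: bottleneck 2, flow now 16.
No augmenting path remains; maximum flow = 16.
In the residual graph, reachable from Depot: {Depot, Jct2, Y1}.
Min-cut edges: Depot→HubB (10), Depot→HubA (2), Y1→Port (4); capacity 10 + 2 + 4 = 16.
This cut is saturated, so no flow can exceed 16.

16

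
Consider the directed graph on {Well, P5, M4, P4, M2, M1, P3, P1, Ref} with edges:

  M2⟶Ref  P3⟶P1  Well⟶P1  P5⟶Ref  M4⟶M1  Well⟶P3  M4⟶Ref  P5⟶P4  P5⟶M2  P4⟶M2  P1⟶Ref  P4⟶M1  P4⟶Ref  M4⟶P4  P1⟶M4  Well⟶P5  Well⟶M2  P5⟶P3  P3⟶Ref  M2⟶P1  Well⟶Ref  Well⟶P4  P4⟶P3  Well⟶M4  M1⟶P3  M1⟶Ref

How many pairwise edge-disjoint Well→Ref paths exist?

7

Assign every edge capacity 1; by Menger, the answer equals the max flow.
Path Well→Ref (+1); total 1.
Path Well→P5→Ref (+1); total 2.
Path Well→M4→Ref (+1); total 3.
Path Well→P4→Ref (+1); total 4.
Path Well→M2→Ref (+1); total 5.
Path Well→P3→Ref (+1); total 6.
Path Well→P1→Ref (+1); total 7.
No residual Well→Ref path; max flow = 7.
Certifying cut of size 7: {Well→M2, Well→M4, Well→P1, Well→P3, Well→P4, Well→P5, Well→Ref}.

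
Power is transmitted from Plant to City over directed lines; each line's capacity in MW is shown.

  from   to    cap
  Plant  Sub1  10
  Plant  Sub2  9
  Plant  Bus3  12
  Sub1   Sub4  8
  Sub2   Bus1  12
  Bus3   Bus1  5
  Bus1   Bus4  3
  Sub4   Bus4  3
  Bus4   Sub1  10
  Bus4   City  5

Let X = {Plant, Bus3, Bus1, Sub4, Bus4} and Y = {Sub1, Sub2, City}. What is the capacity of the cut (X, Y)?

Edges leaving {Plant, Bus3, Bus1, Sub4, Bus4}: Plant→Sub1 (10), Plant→Sub2 (9), Bus4→Sub1 (10), Bus4→City (5).
Cut capacity = 10 + 9 + 10 + 5 = 34.

34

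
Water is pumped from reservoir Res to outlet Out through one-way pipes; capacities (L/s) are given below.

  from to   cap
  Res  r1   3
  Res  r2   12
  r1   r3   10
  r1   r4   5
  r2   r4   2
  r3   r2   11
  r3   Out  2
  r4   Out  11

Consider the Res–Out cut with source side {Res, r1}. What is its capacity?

27

Edges leaving {Res, r1}: Res→r2 (12), r1→r3 (10), r1→r4 (5).
Cut capacity = 12 + 10 + 5 = 27.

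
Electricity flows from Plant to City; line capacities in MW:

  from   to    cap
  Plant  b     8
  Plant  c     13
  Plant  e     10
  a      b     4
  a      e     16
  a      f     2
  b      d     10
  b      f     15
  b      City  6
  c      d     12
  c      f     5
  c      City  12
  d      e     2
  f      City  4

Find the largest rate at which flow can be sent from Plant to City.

21

Augment Plant→b→City: bottleneck 6, flow now 6.
Augment Plant→c→City: bottleneck 12, flow now 18.
Augment Plant→b→f→City: bottleneck 2, flow now 20.
Augment Plant→c→f→City: bottleneck 1, flow now 21.
No augmenting path remains; maximum flow = 21.
In the residual graph, reachable from Plant: {Plant, e}.
Min-cut edges: Plant→b (8), Plant→c (13); capacity 8 + 13 = 21.
This cut is saturated, so no flow can exceed 21.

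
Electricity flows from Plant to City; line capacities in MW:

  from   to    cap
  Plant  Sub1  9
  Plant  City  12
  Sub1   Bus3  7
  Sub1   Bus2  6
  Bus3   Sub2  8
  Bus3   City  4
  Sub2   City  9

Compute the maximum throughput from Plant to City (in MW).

19

Augment Plant→City: bottleneck 12, flow now 12.
Augment Plant→Sub1→Bus3→City: bottleneck 4, flow now 16.
Augment Plant→Sub1→Bus3→Sub2→City: bottleneck 3, flow now 19.
No augmenting path remains; maximum flow = 19.
In the residual graph, reachable from Plant: {Plant, Sub1, Bus2}.
Min-cut edges: Plant→City (12), Sub1→Bus3 (7); capacity 12 + 7 = 19.
This cut is saturated, so no flow can exceed 19.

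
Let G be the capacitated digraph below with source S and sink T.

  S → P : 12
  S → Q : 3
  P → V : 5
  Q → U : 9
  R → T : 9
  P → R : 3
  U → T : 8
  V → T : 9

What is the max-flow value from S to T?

Augment S→P→R→T: bottleneck 3, flow now 3.
Augment S→P→V→T: bottleneck 5, flow now 8.
Augment S→Q→U→T: bottleneck 3, flow now 11.
No augmenting path remains; maximum flow = 11.
In the residual graph, reachable from S: {S, P}.
Min-cut edges: S→Q (3), P→R (3), P→V (5); capacity 3 + 3 + 5 = 11.
This cut is saturated, so no flow can exceed 11.

11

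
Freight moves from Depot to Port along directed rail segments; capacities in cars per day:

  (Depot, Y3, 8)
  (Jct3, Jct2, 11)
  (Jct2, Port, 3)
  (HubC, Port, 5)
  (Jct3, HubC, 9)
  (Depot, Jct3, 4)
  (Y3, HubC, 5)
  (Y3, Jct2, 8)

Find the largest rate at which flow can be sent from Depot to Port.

8

Augment Depot→Y3→Jct2→Port: bottleneck 3, flow now 3.
Augment Depot→Y3→HubC→Port: bottleneck 5, flow now 8.
No augmenting path remains; maximum flow = 8.
In the residual graph, reachable from Depot: {Depot, Y3, Jct3, Jct2, HubC}.
Min-cut edges: Jct2→Port (3), HubC→Port (5); capacity 3 + 5 = 8.
This cut is saturated, so no flow can exceed 8.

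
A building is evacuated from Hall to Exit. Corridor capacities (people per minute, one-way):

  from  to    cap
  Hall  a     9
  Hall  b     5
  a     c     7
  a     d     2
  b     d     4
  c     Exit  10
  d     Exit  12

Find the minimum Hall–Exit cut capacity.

13

Augment Hall→a→c→Exit: bottleneck 7, flow now 7.
Augment Hall→a→d→Exit: bottleneck 2, flow now 9.
Augment Hall→b→d→Exit: bottleneck 4, flow now 13.
No augmenting path remains; maximum flow = 13.
By max-flow min-cut, the minimum cut capacity equals the max flow.
In the residual graph, reachable from Hall: {Hall, b}.
Min-cut edges: Hall→a (9), b→d (4); capacity 9 + 4 = 13.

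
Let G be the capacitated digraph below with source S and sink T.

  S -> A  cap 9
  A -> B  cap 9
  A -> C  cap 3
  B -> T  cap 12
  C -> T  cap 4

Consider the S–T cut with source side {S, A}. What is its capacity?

Edges leaving {S, A}: A→B (9), A→C (3).
Cut capacity = 9 + 3 = 12.

12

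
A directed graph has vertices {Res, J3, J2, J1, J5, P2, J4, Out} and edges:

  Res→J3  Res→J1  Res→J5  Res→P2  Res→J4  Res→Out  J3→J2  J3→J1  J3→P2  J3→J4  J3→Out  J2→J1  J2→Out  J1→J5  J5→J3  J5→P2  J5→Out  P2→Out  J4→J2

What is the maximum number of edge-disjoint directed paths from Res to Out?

Assign every edge capacity 1; by Menger, the answer equals the max flow.
Path Res→Out (+1); total 1.
Path Res→J3→Out (+1); total 2.
Path Res→J5→Out (+1); total 3.
Path Res→P2→Out (+1); total 4.
Path Res→J4→J2→Out (+1); total 5.
No residual Res→Out path; max flow = 5.
Certifying cut of size 5: {J2→Out, J3→Out, J5→Out, P2→Out, Res→Out}.

5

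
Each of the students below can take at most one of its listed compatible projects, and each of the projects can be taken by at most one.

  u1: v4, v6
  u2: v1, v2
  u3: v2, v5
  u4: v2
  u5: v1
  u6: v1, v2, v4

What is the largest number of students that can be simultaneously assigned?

Unit-capacity flow: source→left, listed edges, right→sink; max matching = max flow.
Augmenting path u1→v4 (+1); matched 1.
Augmenting path u2→v1 (+1); matched 2.
Augmenting path u3→v2 (+1); matched 3.
Augmenting path u4→v2→u3→v5 (+1); matched 4.
Augmenting path u6→v4→u1→v6 (+1); matched 5.
No augmenting path remains; maximum matching = 5.
König certificate: {u1, u3, u6, v1, v2} is a vertex cover of size 5 (every listed pair touches it), so no matching can be larger.

5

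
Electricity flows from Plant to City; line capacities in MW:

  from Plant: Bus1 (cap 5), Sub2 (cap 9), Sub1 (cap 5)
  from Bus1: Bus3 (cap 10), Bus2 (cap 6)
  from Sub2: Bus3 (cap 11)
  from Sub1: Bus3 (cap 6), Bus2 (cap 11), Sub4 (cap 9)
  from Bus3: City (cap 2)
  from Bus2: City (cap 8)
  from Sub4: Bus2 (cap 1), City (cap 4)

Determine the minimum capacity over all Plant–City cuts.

12

Augment Plant→Bus1→Bus3→City: bottleneck 2, flow now 2.
Augment Plant→Bus1→Bus2→City: bottleneck 3, flow now 5.
Augment Plant→Sub1→Bus2→City: bottleneck 5, flow now 10.
Augment Plant→Sub2→Bus3→Bus1→Bus2→Sub1→Sub4→City: bottleneck 2, flow now 12. (uses reverse residual edge)
No augmenting path remains; maximum flow = 12.
By max-flow min-cut, the minimum cut capacity equals the max flow.
In the residual graph, reachable from Plant: {Plant, Sub2, Bus3}.
Min-cut edges: Plant→Bus1 (5), Plant→Sub1 (5), Bus3→City (2); capacity 5 + 5 + 2 = 12.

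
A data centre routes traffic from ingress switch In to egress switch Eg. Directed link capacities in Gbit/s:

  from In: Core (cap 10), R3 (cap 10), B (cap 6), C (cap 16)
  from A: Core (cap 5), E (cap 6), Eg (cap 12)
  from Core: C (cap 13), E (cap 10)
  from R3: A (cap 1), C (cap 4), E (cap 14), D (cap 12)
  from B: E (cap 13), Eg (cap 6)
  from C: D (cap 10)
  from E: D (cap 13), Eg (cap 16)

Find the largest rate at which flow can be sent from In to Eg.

Augment In→B→Eg: bottleneck 6, flow now 6.
Augment In→Core→E→Eg: bottleneck 10, flow now 16.
Augment In→R3→A→Eg: bottleneck 1, flow now 17.
Augment In→R3→E→Eg: bottleneck 6, flow now 23.
No augmenting path remains; maximum flow = 23.
In the residual graph, reachable from In: {In, Core, R3, C, E, D}.
Min-cut edges: In→B (6), R3→A (1), E→Eg (16); capacity 6 + 1 + 16 = 23.
This cut is saturated, so no flow can exceed 23.

23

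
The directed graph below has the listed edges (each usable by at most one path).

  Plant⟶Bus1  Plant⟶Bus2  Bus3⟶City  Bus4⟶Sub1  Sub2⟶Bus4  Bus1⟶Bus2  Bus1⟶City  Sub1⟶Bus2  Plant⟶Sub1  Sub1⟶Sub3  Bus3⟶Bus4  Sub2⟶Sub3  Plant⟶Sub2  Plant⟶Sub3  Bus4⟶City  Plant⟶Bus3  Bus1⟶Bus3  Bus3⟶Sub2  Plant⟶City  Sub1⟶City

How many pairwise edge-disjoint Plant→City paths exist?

Assign every edge capacity 1; by Menger, the answer equals the max flow.
Path Plant→City (+1); total 1.
Path Plant→Bus1→City (+1); total 2.
Path Plant→Sub1→City (+1); total 3.
Path Plant→Bus3→City (+1); total 4.
Path Plant→Sub2→Bus4→City (+1); total 5.
No residual Plant→City path; max flow = 5.
Certifying cut of size 5: {Plant→Bus1, Plant→Bus3, Plant→City, Plant→Sub1, Plant→Sub2}.

5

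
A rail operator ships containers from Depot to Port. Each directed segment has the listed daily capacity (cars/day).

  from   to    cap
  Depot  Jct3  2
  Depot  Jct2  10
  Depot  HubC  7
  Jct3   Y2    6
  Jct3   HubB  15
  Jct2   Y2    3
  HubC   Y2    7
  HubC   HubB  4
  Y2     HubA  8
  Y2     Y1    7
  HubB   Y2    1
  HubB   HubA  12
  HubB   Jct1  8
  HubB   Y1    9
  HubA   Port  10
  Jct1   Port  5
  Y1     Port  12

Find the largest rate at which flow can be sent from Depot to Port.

12

Augment Depot→Jct3→Y2→HubA→Port: bottleneck 2, flow now 2.
Augment Depot→Jct2→Y2→HubA→Port: bottleneck 3, flow now 5.
Augment Depot→HubC→Y2→HubA→Port: bottleneck 3, flow now 8.
Augment Depot→HubC→Y2→Y1→Port: bottleneck 4, flow now 12.
No augmenting path remains; maximum flow = 12.
In the residual graph, reachable from Depot: {Depot, Jct2}.
Min-cut edges: Depot→Jct3 (2), Depot→HubC (7), Jct2→Y2 (3); capacity 2 + 7 + 3 = 12.
This cut is saturated, so no flow can exceed 12.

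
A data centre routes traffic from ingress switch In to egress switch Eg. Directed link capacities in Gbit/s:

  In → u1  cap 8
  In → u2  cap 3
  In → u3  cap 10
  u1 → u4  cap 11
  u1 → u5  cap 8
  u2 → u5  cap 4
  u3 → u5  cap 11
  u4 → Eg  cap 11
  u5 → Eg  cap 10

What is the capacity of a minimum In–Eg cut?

18

Augment In→u1→u4→Eg: bottleneck 8, flow now 8.
Augment In→u2→u5→Eg: bottleneck 3, flow now 11.
Augment In→u3→u5→Eg: bottleneck 7, flow now 18.
No augmenting path remains; maximum flow = 18.
By max-flow min-cut, the minimum cut capacity equals the max flow.
In the residual graph, reachable from In: {In, u2, u3, u5}.
Min-cut edges: In→u1 (8), u5→Eg (10); capacity 8 + 10 = 18.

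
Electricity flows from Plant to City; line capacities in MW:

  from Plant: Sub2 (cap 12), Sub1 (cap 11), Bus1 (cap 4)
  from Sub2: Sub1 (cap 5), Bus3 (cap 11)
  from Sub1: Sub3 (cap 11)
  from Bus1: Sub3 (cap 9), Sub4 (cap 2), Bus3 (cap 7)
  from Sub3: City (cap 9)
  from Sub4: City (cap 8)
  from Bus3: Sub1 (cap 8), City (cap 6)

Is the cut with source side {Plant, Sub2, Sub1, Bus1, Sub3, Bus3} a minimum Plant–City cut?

Yes — it is a minimum cut (capacity 17).

Given cut capacity: 2 + 9 + 6 = 17.
Augment Plant→Sub2→Bus3→City: bottleneck 6, flow now 6.
Augment Plant→Sub1→Sub3→City: bottleneck 9, flow now 15.
Augment Plant→Bus1→Sub4→City: bottleneck 2, flow now 17.
No augmenting path remains; maximum flow = 17.
Cut capacity 17 equals the max flow, so it is a minimum cut.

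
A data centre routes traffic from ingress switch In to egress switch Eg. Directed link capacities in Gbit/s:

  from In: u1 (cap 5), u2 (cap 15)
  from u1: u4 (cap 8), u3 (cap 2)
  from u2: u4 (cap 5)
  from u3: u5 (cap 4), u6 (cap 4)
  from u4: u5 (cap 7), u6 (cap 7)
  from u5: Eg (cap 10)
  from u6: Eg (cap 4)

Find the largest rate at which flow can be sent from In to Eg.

Augment In→u1→u3→u5→Eg: bottleneck 2, flow now 2.
Augment In→u1→u4→u5→Eg: bottleneck 3, flow now 5.
Augment In→u2→u4→u5→Eg: bottleneck 4, flow now 9.
Augment In→u2→u4→u6→Eg: bottleneck 1, flow now 10.
No augmenting path remains; maximum flow = 10.
In the residual graph, reachable from In: {In, u2}.
Min-cut edges: In→u1 (5), u2→u4 (5); capacity 5 + 5 = 10.
This cut is saturated, so no flow can exceed 10.

10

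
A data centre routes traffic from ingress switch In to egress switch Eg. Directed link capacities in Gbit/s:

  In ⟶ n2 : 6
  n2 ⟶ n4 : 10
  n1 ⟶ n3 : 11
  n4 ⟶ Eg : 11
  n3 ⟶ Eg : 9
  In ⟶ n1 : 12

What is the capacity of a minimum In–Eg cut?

Augment In→n1→n3→Eg: bottleneck 9, flow now 9.
Augment In→n2→n4→Eg: bottleneck 6, flow now 15.
No augmenting path remains; maximum flow = 15.
By max-flow min-cut, the minimum cut capacity equals the max flow.
In the residual graph, reachable from In: {In, n1, n3}.
Min-cut edges: In→n2 (6), n3→Eg (9); capacity 6 + 9 = 15.

15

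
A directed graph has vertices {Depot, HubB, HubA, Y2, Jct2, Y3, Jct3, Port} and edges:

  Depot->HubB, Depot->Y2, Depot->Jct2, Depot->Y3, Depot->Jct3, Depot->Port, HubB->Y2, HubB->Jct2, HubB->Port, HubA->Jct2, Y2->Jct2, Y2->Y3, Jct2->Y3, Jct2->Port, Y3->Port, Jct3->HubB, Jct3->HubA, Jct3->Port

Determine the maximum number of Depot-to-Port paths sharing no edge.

5

Assign every edge capacity 1; by Menger, the answer equals the max flow.
Path Depot→Port (+1); total 1.
Path Depot→HubB→Port (+1); total 2.
Path Depot→Jct2→Port (+1); total 3.
Path Depot→Y3→Port (+1); total 4.
Path Depot→Jct3→Port (+1); total 5.
No residual Depot→Port path; max flow = 5.
Certifying cut of size 5: {Depot→HubB, Depot→Jct3, Depot→Port, Jct2→Port, Y3→Port}.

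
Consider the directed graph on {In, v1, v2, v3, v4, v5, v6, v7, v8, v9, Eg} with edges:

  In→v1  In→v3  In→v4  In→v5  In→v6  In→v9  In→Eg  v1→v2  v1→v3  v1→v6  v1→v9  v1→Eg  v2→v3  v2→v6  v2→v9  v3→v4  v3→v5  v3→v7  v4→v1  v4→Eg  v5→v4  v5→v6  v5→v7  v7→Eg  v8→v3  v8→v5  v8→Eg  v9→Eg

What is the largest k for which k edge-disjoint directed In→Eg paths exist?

Assign every edge capacity 1; by Menger, the answer equals the max flow.
Path In→Eg (+1); total 1.
Path In→v1→Eg (+1); total 2.
Path In→v4→Eg (+1); total 3.
Path In→v9→Eg (+1); total 4.
Path In→v3→v7→Eg (+1); total 5.
No residual In→Eg path; max flow = 5.
Certifying cut of size 5: {In→Eg, v1→Eg, v4→Eg, v7→Eg, v9→Eg}.

5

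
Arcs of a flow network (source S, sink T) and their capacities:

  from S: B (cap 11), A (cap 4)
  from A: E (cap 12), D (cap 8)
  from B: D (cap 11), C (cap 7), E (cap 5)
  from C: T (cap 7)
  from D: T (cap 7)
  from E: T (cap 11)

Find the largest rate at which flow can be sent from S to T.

15

Augment S→A→D→T: bottleneck 4, flow now 4.
Augment S→B→C→T: bottleneck 7, flow now 11.
Augment S→B→D→T: bottleneck 3, flow now 14.
Augment S→B→E→T: bottleneck 1, flow now 15.
No augmenting path remains; maximum flow = 15.
In the residual graph, reachable from S: {S}.
Min-cut edges: S→A (4), S→B (11); capacity 4 + 11 = 15.
This cut is saturated, so no flow can exceed 15.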